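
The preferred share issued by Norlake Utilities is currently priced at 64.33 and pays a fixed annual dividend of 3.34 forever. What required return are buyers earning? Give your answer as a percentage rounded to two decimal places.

5.19%

P = C/r ⇒ r = C/P = 3.34/64.33 = 0.051920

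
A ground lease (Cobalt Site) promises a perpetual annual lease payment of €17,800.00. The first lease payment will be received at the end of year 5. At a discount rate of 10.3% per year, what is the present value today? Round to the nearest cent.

Value at end of year 4: C / r = €17,800.00 / 0.103 = €172,815.5340
Discount to today: PV = €172,815.5340 / (1 + 0.103)^4 = €172,815.5340 / 1.480137 = €116,756.41

€116756.41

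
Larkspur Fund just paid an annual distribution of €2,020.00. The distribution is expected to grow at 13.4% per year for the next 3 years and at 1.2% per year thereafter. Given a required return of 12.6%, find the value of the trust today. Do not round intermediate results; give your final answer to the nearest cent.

D_1 = 2290.68000
D_2 = 2597.63112
D_3 = 2945.71369
Terminal value at year 3: TV = D_3×(1+g_2)/(r−g_2) = 2981.06225/0.114 = 26149.66890
P_0 = D_1/(1+r)^1 + D_2/(1+r)^2 + D_3/(1+r)^3 + TV/(1+r)^3
    = 2034.35169 + 2048.80534 + 2063.36168 + 18316.85986 = 24463.37857

€24463.38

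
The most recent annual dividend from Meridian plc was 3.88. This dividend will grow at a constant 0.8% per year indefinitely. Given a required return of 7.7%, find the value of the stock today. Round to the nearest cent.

D₁ = D₀ × (1 + g) = 3.88 × 1.008 = 3.9110
Growing perpetuity: P = D₁ / (r − g) = 3.9110 / (0.077 − 0.008) = 56.68

56.68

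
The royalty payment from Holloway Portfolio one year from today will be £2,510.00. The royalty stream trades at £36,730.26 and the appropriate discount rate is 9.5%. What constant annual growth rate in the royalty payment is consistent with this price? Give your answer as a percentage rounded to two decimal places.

2.67%

P = D₁/(r−g) ⇒ g = r − D₁/P = 0.095 − £2,510.00/£36,730.26 = 0.026664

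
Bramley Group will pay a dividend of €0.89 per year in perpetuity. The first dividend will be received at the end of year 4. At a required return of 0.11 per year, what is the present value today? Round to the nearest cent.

Value at end of year 3: C / r = €0.89 / 0.11 = €8.0909
Discount to today: PV = €8.0909 / (1 + 0.11)^3 = €8.0909 / 1.367631 = €5.92

€5.92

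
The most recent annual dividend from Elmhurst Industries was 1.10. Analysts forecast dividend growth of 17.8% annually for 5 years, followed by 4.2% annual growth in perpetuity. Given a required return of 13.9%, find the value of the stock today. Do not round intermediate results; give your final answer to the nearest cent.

D_1 = 1.29580
D_2 = 1.52645
D_3 = 1.79816
D_4 = 2.11823
D_5 = 2.49528
Terminal value at year 5: TV = D_5×(1+g_2)/(r−g_2) = 2.60008/0.097 = 26.80496
P_0 = D_1/(1+r)^1 + D_2/(1+r)^2 + D_3/(1+r)^3 + D_4/(1+r)^4 + D_5/(1+r)^5 + TV/(1+r)^5
    = 1.13766 + 1.17662 + 1.21691 + 1.25857 + 1.30167 + 13.98288 = 20.07431

20.07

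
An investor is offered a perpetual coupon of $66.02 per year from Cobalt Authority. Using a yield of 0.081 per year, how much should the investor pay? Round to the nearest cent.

$815.06

Level perpetuity: PV = C / r = $66.02 / 0.081 = $815.06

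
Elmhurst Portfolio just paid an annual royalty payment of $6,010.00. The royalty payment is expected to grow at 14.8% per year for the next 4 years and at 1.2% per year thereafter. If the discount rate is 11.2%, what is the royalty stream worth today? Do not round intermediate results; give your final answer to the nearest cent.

D_1 = 6899.48000
D_2 = 7920.60304
D_3 = 9092.85229
D_4 = 10438.59443
Terminal value at year 4: TV = D_4×(1+g_2)/(r−g_2) = 10563.85756/0.1 = 105638.57562
P_0 = D_1/(1+r)^1 + D_2/(1+r)^2 + D_3/(1+r)^3 + D_4/(1+r)^4 + TV/(1+r)^4
    = 6204.56835 + 6405.43567 + 6612.80589 + 6826.88953 + 69088.12203 = 95137.82146

$95137.82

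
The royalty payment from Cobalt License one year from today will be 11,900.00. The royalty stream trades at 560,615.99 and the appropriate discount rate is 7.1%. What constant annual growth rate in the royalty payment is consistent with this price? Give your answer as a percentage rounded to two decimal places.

P = D₁/(r−g) ⇒ g = r − D₁/P = 0.071 − 11,900.00/560,615.99 = 0.049773

4.98%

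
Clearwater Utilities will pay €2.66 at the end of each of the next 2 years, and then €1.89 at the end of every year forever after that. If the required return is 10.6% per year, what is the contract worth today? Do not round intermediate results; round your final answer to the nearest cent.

PV of 2-year annuity: €2.66 × [1 − (1+0.106)^−2] / 0.106 = 4.57962
Perpetuity value at year 2: €1.89 / 0.106 = 17.83019
PV of perpetuity: 17.83019 / (1+0.106)^2 = 14.57625
Total PV = 4.57962 + 14.57625 = 19.15587

€19.16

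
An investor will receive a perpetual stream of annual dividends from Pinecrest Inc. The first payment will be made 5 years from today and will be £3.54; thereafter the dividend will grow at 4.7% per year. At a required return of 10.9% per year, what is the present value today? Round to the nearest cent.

Value at end of year 4: C₁ / (r − g) = £3.54 / (0.109 − 0.047) = £57.0968
Discount to today: PV = £57.0968 / (1 + 0.109)^4 = £57.0968 / 1.512607 = £37.75

£37.75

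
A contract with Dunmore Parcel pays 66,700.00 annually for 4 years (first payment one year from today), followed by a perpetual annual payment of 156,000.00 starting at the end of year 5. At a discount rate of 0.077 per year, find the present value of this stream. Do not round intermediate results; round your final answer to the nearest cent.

1728215.22

PV of 4-year annuity: 66,700.00 × [1 − (1+0.077)^−4] / 0.077 = 222402.15585
Perpetuity value at year 4: 156,000.00 / 0.077 = 2025974.02597
PV of perpetuity: 2025974.02597 / (1+0.077)^4 = 1505813.06176
Total PV = 222402.15585 + 1505813.06176 = 1728215.21762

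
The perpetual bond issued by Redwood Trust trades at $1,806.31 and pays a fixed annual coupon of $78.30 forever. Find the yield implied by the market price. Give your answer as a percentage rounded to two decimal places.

P = C/r ⇒ r = C/P = $78.30/$1,806.31 = 0.043348

4.33%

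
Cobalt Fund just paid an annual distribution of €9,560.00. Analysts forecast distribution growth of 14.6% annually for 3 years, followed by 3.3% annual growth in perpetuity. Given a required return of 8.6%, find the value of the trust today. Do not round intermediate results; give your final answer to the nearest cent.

D_1 = 10955.76000
D_2 = 12555.30096
D_3 = 14388.37490
Terminal value at year 3: TV = D_3×(1+g_2)/(r−g_2) = 14863.19127/0.053 = 280437.57117
P_0 = D_1/(1+r)^1 + D_2/(1+r)^2 + D_3/(1+r)^3 + TV/(1+r)^3
    = 10088.17680 + 10645.53463 + 11233.68571 + 218950.89326 = 250918.29040

€250918.29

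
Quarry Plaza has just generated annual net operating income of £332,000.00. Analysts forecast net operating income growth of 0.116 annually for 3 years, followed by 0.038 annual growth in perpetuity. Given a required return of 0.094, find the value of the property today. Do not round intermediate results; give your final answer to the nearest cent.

D_1 = 370512.00000
D_2 = 413491.39200
D_3 = 461456.39347
Terminal value at year 3: TV = D_3×(1+g_2)/(r−g_2) = 478991.73642/0.056 = 8553423.86471
P_0 = D_1/(1+r)^1 + D_2/(1+r)^2 + D_3/(1+r)^3 + TV/(1+r)^3
    = 338676.41682 + 345487.09431 + 352434.73240 + 6532629.50411 = 7569227.74764

£7569227.75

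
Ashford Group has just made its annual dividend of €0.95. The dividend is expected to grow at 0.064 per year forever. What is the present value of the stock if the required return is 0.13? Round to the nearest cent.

€15.32

D₁ = D₀ × (1 + g) = €0.95 × 1.064 = €1.0108
Growing perpetuity: P = D₁ / (r − g) = €1.0108 / (0.13 − 0.064) = €15.32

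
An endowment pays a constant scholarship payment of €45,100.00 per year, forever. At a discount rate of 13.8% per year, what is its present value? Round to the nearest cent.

€326811.59

Level perpetuity: PV = C / r = €45,100.00 / 0.138 = €326,811.59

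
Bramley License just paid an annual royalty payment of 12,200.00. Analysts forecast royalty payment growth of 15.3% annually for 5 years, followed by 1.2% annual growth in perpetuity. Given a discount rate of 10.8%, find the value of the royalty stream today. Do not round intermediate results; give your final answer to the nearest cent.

225781.17

D_1 = 14066.60000
D_2 = 16218.78980
D_3 = 18700.26464
D_4 = 21561.40513
D_5 = 24860.30011
Terminal value at year 5: TV = D_5×(1+g_2)/(r−g_2) = 25158.62372/0.096 = 262068.99704
P_0 = D_1/(1+r)^1 + D_2/(1+r)^2 + D_3/(1+r)^3 + D_4/(1+r)^4 + D_5/(1+r)^5 + TV/(1+r)^5
    = 12695.48736 + 13211.09831 + 13747.65014 + 14305.99333 + 14887.01292 + 156933.92783 = 225781.16990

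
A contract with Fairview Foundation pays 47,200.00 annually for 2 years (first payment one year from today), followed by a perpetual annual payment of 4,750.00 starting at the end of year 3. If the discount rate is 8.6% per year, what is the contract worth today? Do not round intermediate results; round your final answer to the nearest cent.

PV of 2-year annuity: 47,200.00 × [1 − (1+0.086)^−2] / 0.086 = 83482.73184
Perpetuity value at year 2: 4,750.00 / 0.086 = 55232.55814
PV of perpetuity: 55232.55814 / (1+0.086)^2 = 46831.22390
Total PV = 83482.73184 + 46831.22390 = 130313.95574

130313.96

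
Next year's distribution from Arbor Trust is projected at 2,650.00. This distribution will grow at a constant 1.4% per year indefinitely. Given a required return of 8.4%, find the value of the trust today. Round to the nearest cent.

Growing perpetuity: P = D₁ / (r − g) = 2,650.0000 / (0.084 − 0.014) = 37,857.14

37857.14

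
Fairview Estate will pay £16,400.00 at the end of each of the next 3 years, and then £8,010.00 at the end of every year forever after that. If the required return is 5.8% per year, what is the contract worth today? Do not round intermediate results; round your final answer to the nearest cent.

PV of 3-year annuity: £16,400.00 × [1 − (1+0.058)^−3] / 0.058 = 44000.11540
Perpetuity value at year 3: £8,010.00 / 0.058 = 138103.44828
PV of perpetuity: 138103.44828 / (1+0.058)^3 = 116613.14801
Total PV = 44000.11540 + 116613.14801 = 160613.26341

£160613.26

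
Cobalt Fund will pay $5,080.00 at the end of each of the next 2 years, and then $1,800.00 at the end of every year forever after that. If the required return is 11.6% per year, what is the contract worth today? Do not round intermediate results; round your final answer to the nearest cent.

PV of 2-year annuity: $5,080.00 × [1 − (1+0.116)^−2] / 0.116 = 8630.79868
Perpetuity value at year 2: $1,800.00 / 0.116 = 15517.24138
PV of perpetuity: 15517.24138 / (1+0.116)^2 = 12459.08437
Total PV = 8630.79868 + 12459.08437 = 21089.88305

$21089.88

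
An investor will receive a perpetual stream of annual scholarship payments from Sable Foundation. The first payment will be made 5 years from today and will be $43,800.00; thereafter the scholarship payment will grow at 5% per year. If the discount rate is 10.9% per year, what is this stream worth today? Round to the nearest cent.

$490790.24

Value at end of year 4: C₁ / (r − g) = $43,800.00 / (0.109 − 0.05) = $742,372.8814
Discount to today: PV = $742,372.8814 / (1 + 0.109)^4 = $742,372.8814 / 1.512607 = $490,790.24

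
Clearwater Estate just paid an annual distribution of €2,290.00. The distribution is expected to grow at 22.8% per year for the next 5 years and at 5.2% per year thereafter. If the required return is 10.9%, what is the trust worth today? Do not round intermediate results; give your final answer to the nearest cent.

€86065.04

D_1 = 2812.12000
D_2 = 3453.28336
D_3 = 4240.63197
D_4 = 5207.49605
D_5 = 6394.80515
Terminal value at year 5: TV = D_5×(1+g_2)/(r−g_2) = 6727.33502/0.057 = 118023.42145
P_0 = D_1/(1+r)^1 + D_2/(1+r)^2 + D_3/(1+r)^3 + D_4/(1+r)^4 + D_5/(1+r)^5 + TV/(1+r)^5
    = 2535.72588 + 2807.81910 + 3109.10897 + 3442.72842 + 3812.14653 + 70357.51141 = 86065.04031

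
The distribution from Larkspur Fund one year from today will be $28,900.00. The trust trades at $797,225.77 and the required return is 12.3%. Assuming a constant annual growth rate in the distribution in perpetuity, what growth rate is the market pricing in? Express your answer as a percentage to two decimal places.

P = D₁/(r−g) ⇒ g = r − D₁/P = 0.123 − $28,900.00/$797,225.77 = 0.086749

8.67%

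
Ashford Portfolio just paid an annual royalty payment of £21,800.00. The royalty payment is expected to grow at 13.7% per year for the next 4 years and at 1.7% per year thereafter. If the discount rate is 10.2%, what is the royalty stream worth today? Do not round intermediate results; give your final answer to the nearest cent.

£389926.48

D_1 = 24786.60000
D_2 = 28182.36420
D_3 = 32043.34810
D_4 = 36433.28678
Terminal value at year 4: TV = D_4×(1+g_2)/(r−g_2) = 37052.65266/0.085 = 435913.56070
P_0 = D_1/(1+r)^1 + D_2/(1+r)^2 + D_3/(1+r)^3 + D_4/(1+r)^4 + TV/(1+r)^4
    = 22492.37750 + 23206.74520 + 23943.80154 + 24704.26710 + 295579.28993 = 389926.48127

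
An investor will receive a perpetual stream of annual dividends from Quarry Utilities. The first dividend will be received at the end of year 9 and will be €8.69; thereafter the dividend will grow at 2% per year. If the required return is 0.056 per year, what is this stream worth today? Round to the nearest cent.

Value at end of year 8: C₁ / (r − g) = €8.69 / (0.056 − 0.02) = €241.3889
Discount to today: PV = €241.3889 / (1 + 0.056)^8 = €241.3889 / 1.546363 = €156.10

€156.10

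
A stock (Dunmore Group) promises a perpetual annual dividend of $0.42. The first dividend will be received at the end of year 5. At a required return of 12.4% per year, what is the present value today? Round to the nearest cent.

Value at end of year 4: C / r = $0.42 / 0.124 = $3.3871
Discount to today: PV = $3.3871 / (1 + 0.124)^4 = $3.3871 / 1.596119 = $2.12

$2.12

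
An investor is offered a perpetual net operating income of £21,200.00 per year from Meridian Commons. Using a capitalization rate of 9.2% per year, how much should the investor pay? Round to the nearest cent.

£230434.78

Level perpetuity: PV = C / r = £21,200.00 / 0.092 = £230,434.78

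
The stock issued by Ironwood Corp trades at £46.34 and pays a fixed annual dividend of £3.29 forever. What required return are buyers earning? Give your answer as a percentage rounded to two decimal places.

7.10%

P = C/r ⇒ r = C/P = £3.29/£46.34 = 0.070997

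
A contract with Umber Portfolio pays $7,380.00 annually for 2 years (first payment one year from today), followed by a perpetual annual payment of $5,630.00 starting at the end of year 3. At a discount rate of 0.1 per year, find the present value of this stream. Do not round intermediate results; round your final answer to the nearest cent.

PV of 2-year annuity: $7,380.00 × [1 − (1+0.1)^−2] / 0.1 = 12808.26446
Perpetuity value at year 2: $5,630.00 / 0.1 = 56300.00000
PV of perpetuity: 56300.00000 / (1+0.1)^2 = 46528.92562
Total PV = 12808.26446 + 46528.92562 = 59337.19008

$59337.19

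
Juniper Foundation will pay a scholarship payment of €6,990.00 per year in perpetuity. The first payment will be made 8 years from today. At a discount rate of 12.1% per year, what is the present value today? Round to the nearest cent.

€25968.84

Value at end of year 7: C / r = €6,990.00 / 0.121 = €57,768.5950
Discount to today: PV = €57,768.5950 / (1 + 0.121)^7 = €57,768.5950 / 2.224535 = €25,968.84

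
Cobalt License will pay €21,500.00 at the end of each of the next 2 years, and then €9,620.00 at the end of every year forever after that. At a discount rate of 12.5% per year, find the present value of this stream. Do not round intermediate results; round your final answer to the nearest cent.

PV of 2-year annuity: €21,500.00 × [1 − (1+0.125)^−2] / 0.125 = 36098.76543
Perpetuity value at year 2: €9,620.00 / 0.125 = 76960.00000
PV of perpetuity: 76960.00000 / (1+0.125)^2 = 60807.90123
Total PV = 36098.76543 + 60807.90123 = 96906.66667

€96906.67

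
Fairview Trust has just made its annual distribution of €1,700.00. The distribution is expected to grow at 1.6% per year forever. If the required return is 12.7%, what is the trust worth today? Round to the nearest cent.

D₁ = D₀ × (1 + g) = €1,700.00 × 1.016 = €1,727.2000
Growing perpetuity: P = D₁ / (r − g) = €1,727.2000 / (0.127 − 0.016) = €15,560.36

€15560.36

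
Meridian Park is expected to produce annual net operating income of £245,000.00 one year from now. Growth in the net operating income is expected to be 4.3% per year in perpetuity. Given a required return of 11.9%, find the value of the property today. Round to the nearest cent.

Growing perpetuity: P = D₁ / (r − g) = £245,000.0000 / (0.119 − 0.043) = £3,223,684.21

£3223684.21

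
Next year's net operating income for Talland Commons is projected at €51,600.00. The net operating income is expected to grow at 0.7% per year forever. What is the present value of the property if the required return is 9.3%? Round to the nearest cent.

Growing perpetuity: P = D₁ / (r − g) = €51,600.0000 / (0.093 − 0.007) = €600,000.00

€600000.00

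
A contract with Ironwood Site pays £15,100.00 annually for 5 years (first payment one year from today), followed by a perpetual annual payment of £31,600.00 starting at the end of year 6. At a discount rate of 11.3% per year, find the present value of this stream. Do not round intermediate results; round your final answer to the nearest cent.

PV of 5-year annuity: £15,100.00 × [1 − (1+0.113)^−5] / 0.113 = 55389.42826
Perpetuity value at year 5: £31,600.00 / 0.113 = 279646.01770
PV of perpetuity: 279646.01770 / (1+0.113)^5 = 163731.71749
Total PV = 55389.42826 + 163731.71749 = 219121.14576

£219121.15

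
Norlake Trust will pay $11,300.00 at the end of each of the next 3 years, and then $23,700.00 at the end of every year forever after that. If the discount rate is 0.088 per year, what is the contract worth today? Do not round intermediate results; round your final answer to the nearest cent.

$237817.91

PV of 3-year annuity: $11,300.00 × [1 − (1+0.088)^−3] / 0.088 = 28705.89368
Perpetuity value at year 3: $23,700.00 / 0.088 = 269318.18182
PV of perpetuity: 269318.18182 / (1+0.088)^3 = 209112.01542
Total PV = 28705.89368 + 209112.01542 = 237817.90910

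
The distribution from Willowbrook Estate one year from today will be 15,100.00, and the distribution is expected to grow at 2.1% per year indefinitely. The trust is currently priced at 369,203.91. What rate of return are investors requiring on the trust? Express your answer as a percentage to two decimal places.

P = D₁/(r − g) ⇒ r = D₁/P + g = 15,100.0000/369,203.91 + 0.021 = 0.040899 + 0.021 = 0.061899

6.19%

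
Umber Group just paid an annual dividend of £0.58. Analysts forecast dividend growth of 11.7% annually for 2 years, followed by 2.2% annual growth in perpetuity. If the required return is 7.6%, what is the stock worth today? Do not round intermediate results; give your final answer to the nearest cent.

£13.06

D_1 = 0.64786
D_2 = 0.72366
Terminal value at year 2: TV = D_2×(1+g_2)/(r−g_2) = 0.73958/0.054 = 13.69593
P_0 = D_1/(1+r)^1 + D_2/(1+r)^2 + TV/(1+r)^2
    = 0.60210 + 0.62504 + 11.82951 = 13.05666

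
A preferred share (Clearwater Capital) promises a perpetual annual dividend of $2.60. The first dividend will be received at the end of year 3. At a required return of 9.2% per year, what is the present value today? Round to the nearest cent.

Value at end of year 2: C / r = $2.60 / 0.092 = $28.2609
Discount to today: PV = $28.2609 / (1 + 0.092)^2 = $28.2609 / 1.192464 = $23.70

$23.70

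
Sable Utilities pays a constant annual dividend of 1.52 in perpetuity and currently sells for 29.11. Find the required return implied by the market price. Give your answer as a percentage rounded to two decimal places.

5.22%

P = C/r ⇒ r = C/P = 1.52/29.11 = 0.052216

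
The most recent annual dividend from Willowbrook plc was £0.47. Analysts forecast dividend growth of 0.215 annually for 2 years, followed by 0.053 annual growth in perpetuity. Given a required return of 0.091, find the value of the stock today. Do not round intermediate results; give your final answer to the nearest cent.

£17.26

D_1 = 0.57105
D_2 = 0.69383
Terminal value at year 2: TV = D_2×(1+g_2)/(r−g_2) = 0.73060/0.038 = 19.22628
P_0 = D_1/(1+r)^1 + D_2/(1+r)^2 + TV/(1+r)^2
    = 0.52342 + 0.58291 + 16.15272 = 17.25905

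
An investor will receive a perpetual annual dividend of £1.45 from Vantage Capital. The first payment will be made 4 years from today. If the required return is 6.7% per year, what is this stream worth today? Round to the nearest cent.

£17.82

Value at end of year 3: C / r = £1.45 / 0.067 = £21.6418
Discount to today: PV = £21.6418 / (1 + 0.067)^3 = £21.6418 / 1.214768 = £17.82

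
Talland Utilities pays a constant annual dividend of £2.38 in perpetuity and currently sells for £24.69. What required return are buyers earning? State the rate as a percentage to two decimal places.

9.64%

P = C/r ⇒ r = C/P = £2.38/£24.69 = 0.096395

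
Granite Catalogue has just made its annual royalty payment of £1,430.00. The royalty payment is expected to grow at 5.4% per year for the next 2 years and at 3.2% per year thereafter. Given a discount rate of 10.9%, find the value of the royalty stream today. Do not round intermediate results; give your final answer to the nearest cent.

£19962.59

D_1 = 1507.22000
D_2 = 1588.60988
Terminal value at year 2: TV = D_2×(1+g_2)/(r−g_2) = 1639.44540/0.077 = 21291.49865
P_0 = D_1/(1+r)^1 + D_2/(1+r)^2 + TV/(1+r)^2
    = 1359.08025 + 1291.67772 + 17311.83639 = 19962.59436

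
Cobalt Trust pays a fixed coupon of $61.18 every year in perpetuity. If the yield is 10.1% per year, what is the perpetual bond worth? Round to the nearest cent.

$605.74

Level perpetuity: PV = C / r = $61.18 / 0.101 = $605.74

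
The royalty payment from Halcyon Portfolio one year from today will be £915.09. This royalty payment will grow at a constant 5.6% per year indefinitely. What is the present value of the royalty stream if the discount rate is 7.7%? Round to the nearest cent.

Growing perpetuity: P = D₁ / (r − g) = £915.0900 / (0.077 − 0.056) = £43,575.71

£43575.71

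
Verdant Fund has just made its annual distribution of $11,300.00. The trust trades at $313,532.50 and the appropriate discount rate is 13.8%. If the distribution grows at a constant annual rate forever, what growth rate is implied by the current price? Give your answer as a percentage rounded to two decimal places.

9.84%

P = D₀(1+g)/(r−g) ⇒ P(r−g) = D₀(1+g) ⇒ g(P+D₀) = P·r − D₀
g = (P·r − D₀)/(P + D₀) = ($313,532.50×0.138 − $11,300.00) / ($313,532.50 + $11,300.00) = 0.098412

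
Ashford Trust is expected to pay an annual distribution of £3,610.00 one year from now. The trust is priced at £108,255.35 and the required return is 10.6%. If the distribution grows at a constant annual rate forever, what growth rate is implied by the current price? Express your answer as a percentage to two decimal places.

7.27%

P = D₁/(r−g) ⇒ g = r − D₁/P = 0.106 − £3,610.00/£108,255.35 = 0.072653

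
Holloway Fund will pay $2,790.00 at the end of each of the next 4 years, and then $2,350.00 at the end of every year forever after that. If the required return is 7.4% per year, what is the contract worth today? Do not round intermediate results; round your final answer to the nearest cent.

PV of 4-year annuity: $2,790.00 × [1 − (1+0.074)^−4] / 0.074 = 9365.60562
Perpetuity value at year 4: $2,350.00 / 0.074 = 31756.75676
PV of perpetuity: 31756.75676 / (1+0.074)^4 = 23868.16421
Total PV = 9365.60562 + 23868.16421 = 33233.76983

$33233.77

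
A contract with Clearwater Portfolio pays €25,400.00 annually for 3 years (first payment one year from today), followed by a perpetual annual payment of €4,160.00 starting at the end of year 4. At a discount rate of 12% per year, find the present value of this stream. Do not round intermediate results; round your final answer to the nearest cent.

PV of 3-year annuity: €25,400.00 × [1 − (1+0.12)^−3] / 0.12 = 61006.51421
Perpetuity value at year 3: €4,160.00 / 0.12 = 34666.66667
PV of perpetuity: 34666.66667 / (1+0.12)^3 = 24675.04859
Total PV = 61006.51421 + 24675.04859 = 85681.56280

€85681.56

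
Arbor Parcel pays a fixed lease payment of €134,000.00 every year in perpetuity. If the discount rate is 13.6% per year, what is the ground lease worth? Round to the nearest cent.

Level perpetuity: PV = C / r = €134,000.00 / 0.136 = €985,294.12

€985294.12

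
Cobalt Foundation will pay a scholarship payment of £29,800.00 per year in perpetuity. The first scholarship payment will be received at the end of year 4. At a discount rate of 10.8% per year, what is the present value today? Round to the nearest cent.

Value at end of year 3: C / r = £29,800.00 / 0.108 = £275,925.9259
Discount to today: PV = £275,925.9259 / (1 + 0.108)^3 = £275,925.9259 / 1.360252 = £202,849.17

£202849.17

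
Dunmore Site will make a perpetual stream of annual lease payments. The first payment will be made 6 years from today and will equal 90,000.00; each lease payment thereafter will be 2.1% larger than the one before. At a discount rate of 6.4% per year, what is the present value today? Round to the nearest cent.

1534849.91

Value at end of year 5: C₁ / (r − g) = 90,000.00 / (0.064 − 0.021) = 2,093,023.2558
Discount to today: PV = 2,093,023.2558 / (1 + 0.064)^5 = 2,093,023.2558 / 1.363666 = 1,534,849.91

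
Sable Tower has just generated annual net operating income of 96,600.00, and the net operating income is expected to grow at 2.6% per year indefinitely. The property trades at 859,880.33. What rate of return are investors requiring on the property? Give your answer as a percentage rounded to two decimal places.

14.13%

D₁ = 96,600.00 × 1.026 = 99,111.6000
P = D₁/(r − g) ⇒ r = D₁/P + g = 99,111.6000/859,880.33 + 0.026 = 0.115262 + 0.026 = 0.141262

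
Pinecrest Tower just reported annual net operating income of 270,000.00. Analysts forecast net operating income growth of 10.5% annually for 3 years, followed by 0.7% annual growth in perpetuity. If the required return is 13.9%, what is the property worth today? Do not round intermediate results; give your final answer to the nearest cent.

D_1 = 298350.00000
D_2 = 329676.75000
D_3 = 364292.80875
Terminal value at year 3: TV = D_3×(1+g_2)/(r−g_2) = 366842.85841/0.132 = 2779112.56372
P_0 = D_1/(1+r)^1 + D_2/(1+r)^2 + D_3/(1+r)^3 + TV/(1+r)^3
    = 261940.29851 + 254121.18512 + 246535.47810 + 1880766.86703 = 2643363.82875

2643363.83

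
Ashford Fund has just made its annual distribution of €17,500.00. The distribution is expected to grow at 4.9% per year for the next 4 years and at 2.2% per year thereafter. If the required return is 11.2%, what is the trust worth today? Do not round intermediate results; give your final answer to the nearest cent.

D_1 = 18357.50000
D_2 = 19257.01750
D_3 = 20200.61136
D_4 = 21190.44131
Terminal value at year 4: TV = D_4×(1+g_2)/(r−g_2) = 21656.63102/0.09 = 240629.23359
P_0 = D_1/(1+r)^1 + D_2/(1+r)^2 + D_3/(1+r)^3 + D_4/(1+r)^4 + TV/(1+r)^4
    = 16508.54317 + 15573.25700 + 14690.95916 + 13858.64763 + 157372.64307 = 218004.05002

€218004.05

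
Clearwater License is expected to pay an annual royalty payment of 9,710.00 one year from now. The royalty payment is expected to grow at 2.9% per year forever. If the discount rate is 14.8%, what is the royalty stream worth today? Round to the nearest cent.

81596.64

Growing perpetuity: P = D₁ / (r − g) = 9,710.0000 / (0.148 − 0.029) = 81,596.64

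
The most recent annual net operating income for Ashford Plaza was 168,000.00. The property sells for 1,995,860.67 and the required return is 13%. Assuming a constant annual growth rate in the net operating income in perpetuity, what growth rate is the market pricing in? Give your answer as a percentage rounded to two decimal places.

P = D₀(1+g)/(r−g) ⇒ P(r−g) = D₀(1+g) ⇒ g(P+D₀) = P·r − D₀
g = (P·r − D₀)/(P + D₀) = (1,995,860.67×0.13 − 168,000.00) / (1,995,860.67 + 168,000.00) = 0.042268

4.23%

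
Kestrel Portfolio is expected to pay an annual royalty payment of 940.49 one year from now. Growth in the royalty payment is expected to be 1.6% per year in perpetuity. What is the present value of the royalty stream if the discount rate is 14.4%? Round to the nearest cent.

Growing perpetuity: P = D₁ / (r − g) = 940.4900 / (0.144 − 0.016) = 7,347.58

7347.58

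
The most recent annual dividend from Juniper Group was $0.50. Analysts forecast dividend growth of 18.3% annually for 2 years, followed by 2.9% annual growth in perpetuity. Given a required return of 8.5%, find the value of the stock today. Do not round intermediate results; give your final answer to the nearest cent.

$12.06

D_1 = 0.59150
D_2 = 0.69974
Terminal value at year 2: TV = D_2×(1+g_2)/(r−g_2) = 0.72004/0.056 = 12.85781
P_0 = D_1/(1+r)^1 + D_2/(1+r)^2 + TV/(1+r)^2
    = 0.54516 + 0.59440 + 10.92213 = 12.06169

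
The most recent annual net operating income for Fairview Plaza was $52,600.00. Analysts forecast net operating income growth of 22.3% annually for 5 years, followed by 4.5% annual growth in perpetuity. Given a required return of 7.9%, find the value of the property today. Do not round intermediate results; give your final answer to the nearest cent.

$3413474.50

D_1 = 64329.80000
D_2 = 78675.34540
D_3 = 96219.94742
D_4 = 117676.99570
D_5 = 143918.96574
Terminal value at year 5: TV = D_5×(1+g_2)/(r−g_2) = 150395.31920/0.034 = 4423391.74115
P_0 = D_1/(1+r)^1 + D_2/(1+r)^2 + D_3/(1+r)^3 + D_4/(1+r)^4 + D_5/(1+r)^5 + TV/(1+r)^5
    = 59619.83318 + 67576.51156 + 76595.06362 + 86817.20371 + 98403.55898 + 3024462.32744 = 3413474.49849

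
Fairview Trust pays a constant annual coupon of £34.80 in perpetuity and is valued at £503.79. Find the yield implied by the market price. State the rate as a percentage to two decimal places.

6.91%

P = C/r ⇒ r = C/P = £34.80/£503.79 = 0.069076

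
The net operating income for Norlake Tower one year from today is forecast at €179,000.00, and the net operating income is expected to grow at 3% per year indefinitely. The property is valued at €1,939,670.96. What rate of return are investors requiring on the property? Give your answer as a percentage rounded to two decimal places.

12.23%

P = D₁/(r − g) ⇒ r = D₁/P + g = €179,000.0000/€1,939,670.96 + 0.03 = 0.092284 + 0.03 = 0.122284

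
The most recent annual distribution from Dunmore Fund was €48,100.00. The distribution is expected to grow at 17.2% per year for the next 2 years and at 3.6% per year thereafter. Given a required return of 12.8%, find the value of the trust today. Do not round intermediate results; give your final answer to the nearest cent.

D_1 = 56373.20000
D_2 = 66069.39040
Terminal value at year 2: TV = D_2×(1+g_2)/(r−g_2) = 68447.88845/0.092 = 743998.78755
P_0 = D_1/(1+r)^1 + D_2/(1+r)^2 + TV/(1+r)^2
    = 49976.24113 + 51925.66898 + 584728.18548 = 686630.09559

€686630.10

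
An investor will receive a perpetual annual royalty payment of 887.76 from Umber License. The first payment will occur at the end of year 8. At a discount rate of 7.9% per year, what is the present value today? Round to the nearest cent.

6599.61

Value at end of year 7: C / r = 887.76 / 0.079 = 11,237.4684
Discount to today: PV = 11,237.4684 / (1 + 0.079)^7 = 11,237.4684 / 1.702747 = 6,599.61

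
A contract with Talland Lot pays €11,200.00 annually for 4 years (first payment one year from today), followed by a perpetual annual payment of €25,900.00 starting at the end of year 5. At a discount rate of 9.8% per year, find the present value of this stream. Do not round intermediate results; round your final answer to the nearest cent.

€217486.24

PV of 4-year annuity: €11,200.00 × [1 − (1+0.098)^−4] / 0.098 = 35656.74431
Perpetuity value at year 4: €25,900.00 / 0.098 = 264285.71429
PV of perpetuity: 264285.71429 / (1+0.098)^4 = 181829.49307
Total PV = 35656.74431 + 181829.49307 = 217486.23738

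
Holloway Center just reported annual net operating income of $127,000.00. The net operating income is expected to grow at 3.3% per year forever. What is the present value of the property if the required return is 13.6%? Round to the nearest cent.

D₁ = D₀ × (1 + g) = $127,000.00 × 1.033 = $131,191.0000
Growing perpetuity: P = D₁ / (r − g) = $131,191.0000 / (0.136 − 0.033) = $1,273,699.03

$1273699.03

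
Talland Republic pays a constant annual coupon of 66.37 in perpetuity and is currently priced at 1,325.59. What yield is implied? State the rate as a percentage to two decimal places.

P = C/r ⇒ r = C/P = 66.37/1,325.59 = 0.050068

5.01%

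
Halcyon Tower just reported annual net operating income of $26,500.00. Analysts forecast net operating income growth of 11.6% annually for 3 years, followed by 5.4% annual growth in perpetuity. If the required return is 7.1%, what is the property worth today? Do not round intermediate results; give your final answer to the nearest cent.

$1945294.20

D_1 = 29574.00000
D_2 = 33004.58400
D_3 = 36833.11574
Terminal value at year 3: TV = D_3×(1+g_2)/(r−g_2) = 38822.10399/0.017 = 2283653.17613
P_0 = D_1/(1+r)^1 + D_2/(1+r)^2 + D_3/(1+r)^3 + TV/(1+r)^3
    = 27613.44538 + 28773.67418 + 29982.65208 + 1858924.42909 = 1945294.20073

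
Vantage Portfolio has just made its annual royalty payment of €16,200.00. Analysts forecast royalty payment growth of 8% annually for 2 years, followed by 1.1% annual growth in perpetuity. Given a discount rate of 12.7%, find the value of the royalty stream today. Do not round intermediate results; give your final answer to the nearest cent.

D_1 = 17496.00000
D_2 = 18895.68000
Terminal value at year 2: TV = D_2×(1+g_2)/(r−g_2) = 19103.53248/0.116 = 164685.62483
P_0 = D_1/(1+r)^1 + D_2/(1+r)^2 + TV/(1+r)^2
    = 15524.40106 + 14876.97706 + 129660.55009 = 160061.92822

€160061.93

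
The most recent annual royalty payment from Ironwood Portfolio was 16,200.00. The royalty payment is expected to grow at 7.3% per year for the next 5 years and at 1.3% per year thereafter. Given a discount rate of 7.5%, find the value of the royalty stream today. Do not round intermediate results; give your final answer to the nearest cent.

342783.06

D_1 = 17382.60000
D_2 = 18651.52980
D_3 = 20013.09148
D_4 = 21474.04715
D_5 = 23041.65260
Terminal value at year 5: TV = D_5×(1+g_2)/(r−g_2) = 23341.19408/0.062 = 376470.87224
P_0 = D_1/(1+r)^1 + D_2/(1+r)^2 + D_3/(1+r)^3 + D_4/(1+r)^4 + D_5/(1+r)^5 + TV/(1+r)^5
    = 16169.86047 + 16139.77700 + 16109.74951 + 16079.77788 + 16049.86202 + 262234.03589 = 342783.06277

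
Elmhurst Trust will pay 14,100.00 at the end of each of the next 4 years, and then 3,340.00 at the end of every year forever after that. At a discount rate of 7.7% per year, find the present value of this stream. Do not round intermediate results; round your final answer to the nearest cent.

PV of 4-year annuity: 14,100.00 × [1 − (1+0.077)^−4] / 0.077 = 47014.54869
Perpetuity value at year 4: 3,340.00 / 0.077 = 43376.62338
PV of perpetuity: 43376.62338 / (1+0.077)^4 = 32239.84376
Total PV = 47014.54869 + 32239.84376 = 79254.39245

79254.39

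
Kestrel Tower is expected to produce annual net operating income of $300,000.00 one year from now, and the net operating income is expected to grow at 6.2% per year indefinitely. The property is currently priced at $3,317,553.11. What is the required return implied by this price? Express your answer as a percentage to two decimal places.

15.24%

P = D₁/(r − g) ⇒ r = D₁/P + g = $300,000.0000/$3,317,553.11 + 0.062 = 0.090428 + 0.062 = 0.152428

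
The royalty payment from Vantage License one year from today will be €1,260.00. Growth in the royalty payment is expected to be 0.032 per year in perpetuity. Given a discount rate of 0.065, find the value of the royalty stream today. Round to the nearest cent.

Growing perpetuity: P = D₁ / (r − g) = €1,260.0000 / (0.065 − 0.032) = €38,181.82

€38181.82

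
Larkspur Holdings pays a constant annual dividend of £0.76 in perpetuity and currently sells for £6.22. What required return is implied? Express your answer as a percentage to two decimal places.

12.22%

P = C/r ⇒ r = C/P = £0.76/£6.22 = 0.122186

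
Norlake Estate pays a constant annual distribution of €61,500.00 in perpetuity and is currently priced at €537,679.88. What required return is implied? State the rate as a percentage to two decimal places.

11.44%

P = C/r ⇒ r = C/P = €61,500.00/€537,679.88 = 0.114380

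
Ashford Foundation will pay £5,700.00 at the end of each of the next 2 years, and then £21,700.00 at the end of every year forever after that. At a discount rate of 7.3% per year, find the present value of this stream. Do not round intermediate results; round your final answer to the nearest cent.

£268451.83

PV of 2-year annuity: £5,700.00 × [1 − (1+0.073)^−2] / 0.073 = 10263.00910
Perpetuity value at year 2: £21,700.00 / 0.073 = 297260.27397
PV of perpetuity: 297260.27397 / (1+0.073)^2 = 258188.81829
Total PV = 10263.00910 + 258188.81829 = 268451.82739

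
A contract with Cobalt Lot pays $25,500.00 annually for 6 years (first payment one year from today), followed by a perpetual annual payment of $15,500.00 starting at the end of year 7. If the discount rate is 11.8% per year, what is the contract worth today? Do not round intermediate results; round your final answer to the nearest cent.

PV of 6-year annuity: $25,500.00 × [1 − (1+0.118)^−6] / 0.118 = 105437.44319
Perpetuity value at year 6: $15,500.00 / 0.118 = 131355.93220
PV of perpetuity: 131355.93220 / (1+0.118)^6 = 67266.50595
Total PV = 105437.44319 + 67266.50595 = 172703.94914

$172703.95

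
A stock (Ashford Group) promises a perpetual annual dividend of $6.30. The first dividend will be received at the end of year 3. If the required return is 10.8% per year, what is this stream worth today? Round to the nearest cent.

Value at end of year 2: C / r = $6.30 / 0.108 = $58.3333
Discount to today: PV = $58.3333 / (1 + 0.108)^2 = $58.3333 / 1.227664 = $47.52

$47.52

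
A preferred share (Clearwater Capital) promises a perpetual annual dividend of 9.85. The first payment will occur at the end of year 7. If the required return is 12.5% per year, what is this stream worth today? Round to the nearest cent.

Value at end of year 6: C / r = 9.85 / 0.125 = 78.8000
Discount to today: PV = 78.8000 / (1 + 0.125)^6 = 78.8000 / 2.027287 = 38.87

38.87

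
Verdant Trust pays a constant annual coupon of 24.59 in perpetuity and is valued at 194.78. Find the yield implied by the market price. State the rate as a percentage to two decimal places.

P = C/r ⇒ r = C/P = 24.59/194.78 = 0.126245

12.62%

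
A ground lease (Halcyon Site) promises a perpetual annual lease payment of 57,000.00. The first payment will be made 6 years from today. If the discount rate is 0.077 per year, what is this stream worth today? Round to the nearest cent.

Value at end of year 5: C / r = 57,000.00 / 0.077 = 740,259.7403
Discount to today: PV = 740,259.7403 / (1 + 0.077)^5 = 740,259.7403 / 1.449034 = 510,864.37

510864.37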